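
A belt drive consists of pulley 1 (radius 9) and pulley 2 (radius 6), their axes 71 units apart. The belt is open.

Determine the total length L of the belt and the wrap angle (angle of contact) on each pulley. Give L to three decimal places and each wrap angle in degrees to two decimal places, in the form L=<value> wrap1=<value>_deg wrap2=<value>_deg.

open belt: β = asin((r2−r1)/C) = asin(-3/71) = -2.4217°
wrap1 = π − 2β = 184.8433°
wrap2 = π + 2β = 175.1567°
tangent length = C·cosβ = 70.9366
L = r1·wrap1 + r2·wrap2 + 2·C·cosβ = 9·3.2261 + 6·3.0571 + 2·70.9366 = 189.2507

L=189.251 wrap1=184.84_deg wrap2=175.16_deg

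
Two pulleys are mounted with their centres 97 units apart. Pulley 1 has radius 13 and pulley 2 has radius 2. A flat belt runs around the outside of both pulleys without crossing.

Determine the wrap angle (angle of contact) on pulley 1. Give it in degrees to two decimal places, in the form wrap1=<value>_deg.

open belt: β = asin((r2−r1)/C) = asin(-11/97) = -6.5115°
wrap1 = π − 2β = 193.0229°
wrap2 = π + 2β = 166.9771°

wrap1=193.02_deg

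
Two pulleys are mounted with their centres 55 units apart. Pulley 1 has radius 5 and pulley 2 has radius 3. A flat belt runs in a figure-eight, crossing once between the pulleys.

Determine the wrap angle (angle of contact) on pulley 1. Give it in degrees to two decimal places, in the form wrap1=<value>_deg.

crossed belt: β = asin((r1+r2)/C) = asin(8/55) = 8.3636°
wrap1 = wrap2 = π + 2β = 196.7272°

wrap1=196.73_deg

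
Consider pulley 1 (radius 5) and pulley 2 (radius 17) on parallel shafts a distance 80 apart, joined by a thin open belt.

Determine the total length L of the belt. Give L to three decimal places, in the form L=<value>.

L=230.918

open belt: β = asin((r2−r1)/C) = asin(12/80) = 8.6269°
wrap1 = π − 2β = 162.7461°
wrap2 = π + 2β = 197.2539°
tangent length = C·cosβ = 79.0949
L = r1·wrap1 + r2·wrap2 + 2·C·cosβ = 5·2.8405 + 17·3.4427 + 2·79.0949 = 230.9184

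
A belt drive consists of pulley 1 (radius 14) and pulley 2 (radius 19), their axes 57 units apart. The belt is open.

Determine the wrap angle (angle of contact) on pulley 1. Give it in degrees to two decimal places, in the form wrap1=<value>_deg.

open belt: β = asin((r2−r1)/C) = asin(5/57) = 5.0324°
wrap1 = π − 2β = 169.9352°
wrap2 = π + 2β = 190.0648°

wrap1=169.94_deg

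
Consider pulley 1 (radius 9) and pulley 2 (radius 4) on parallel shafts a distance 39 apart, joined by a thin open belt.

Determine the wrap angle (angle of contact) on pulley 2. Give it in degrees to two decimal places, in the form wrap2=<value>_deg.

wrap2=165.27_deg

open belt: β = asin((r2−r1)/C) = asin(-5/39) = -7.3659°
wrap1 = π − 2β = 194.7318°
wrap2 = π + 2β = 165.2682°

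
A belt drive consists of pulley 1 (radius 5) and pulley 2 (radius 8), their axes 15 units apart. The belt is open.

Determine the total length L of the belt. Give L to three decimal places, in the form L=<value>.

open belt: β = asin((r2−r1)/C) = asin(3/15) = 11.5370°
wrap1 = π − 2β = 156.9261°
wrap2 = π + 2β = 203.0739°
tangent length = C·cosβ = 14.6969
L = r1·wrap1 + r2·wrap2 + 2·C·cosβ = 5·2.7389 + 8·3.5443 + 2·14.6969 = 71.4427

L=71.443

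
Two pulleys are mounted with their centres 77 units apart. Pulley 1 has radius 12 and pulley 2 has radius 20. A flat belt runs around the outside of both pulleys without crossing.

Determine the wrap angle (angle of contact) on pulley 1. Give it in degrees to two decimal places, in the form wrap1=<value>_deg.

wrap1=168.07_deg

open belt: β = asin((r2−r1)/C) = asin(8/77) = 5.9636°
wrap1 = π − 2β = 168.0729°
wrap2 = π + 2β = 191.9271°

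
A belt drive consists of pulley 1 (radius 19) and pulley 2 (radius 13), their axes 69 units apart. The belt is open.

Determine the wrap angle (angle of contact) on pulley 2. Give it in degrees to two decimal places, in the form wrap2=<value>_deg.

wrap2=170.02_deg

open belt: β = asin((r2−r1)/C) = asin(-6/69) = -4.9885°
wrap1 = π − 2β = 189.9771°
wrap2 = π + 2β = 170.0229°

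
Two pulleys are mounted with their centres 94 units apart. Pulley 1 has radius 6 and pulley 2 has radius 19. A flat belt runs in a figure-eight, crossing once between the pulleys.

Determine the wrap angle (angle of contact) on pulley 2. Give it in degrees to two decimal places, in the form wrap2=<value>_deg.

wrap2=210.85_deg

crossed belt: β = asin((r1+r2)/C) = asin(25/94) = 15.4239°
wrap1 = wrap2 = π + 2β = 210.8477°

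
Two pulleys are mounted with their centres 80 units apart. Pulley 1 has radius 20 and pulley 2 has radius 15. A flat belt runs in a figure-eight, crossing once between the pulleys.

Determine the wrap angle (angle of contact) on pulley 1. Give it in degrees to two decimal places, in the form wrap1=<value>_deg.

wrap1=231.89_deg

crossed belt: β = asin((r1+r2)/C) = asin(35/80) = 25.9445°
wrap1 = wrap2 = π + 2β = 231.8890°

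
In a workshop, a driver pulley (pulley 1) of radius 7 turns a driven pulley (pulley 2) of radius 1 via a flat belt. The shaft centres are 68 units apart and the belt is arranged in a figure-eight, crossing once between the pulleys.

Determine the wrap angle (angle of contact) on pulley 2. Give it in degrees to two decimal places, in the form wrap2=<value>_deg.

crossed belt: β = asin((r1+r2)/C) = asin(8/68) = 6.7563°
wrap1 = wrap2 = π + 2β = 193.5127°

wrap2=193.51_deg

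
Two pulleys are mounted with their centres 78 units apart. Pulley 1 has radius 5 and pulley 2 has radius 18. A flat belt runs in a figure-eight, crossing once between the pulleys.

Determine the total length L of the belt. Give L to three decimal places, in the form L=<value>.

L=235.089

crossed belt: β = asin((r1+r2)/C) = asin(23/78) = 17.1498°
wrap1 = wrap2 = π + 2β = 214.2997°
tangent length = C·cosβ = 74.5319
L = (r1+r2)·wrap + 2·C·cosβ = 23·3.7402 + 2·74.5319 = 235.0892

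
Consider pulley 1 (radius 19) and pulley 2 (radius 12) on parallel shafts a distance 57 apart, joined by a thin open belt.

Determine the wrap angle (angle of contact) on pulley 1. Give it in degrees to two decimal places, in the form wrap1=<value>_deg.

open belt: β = asin((r2−r1)/C) = asin(-7/57) = -7.0541°
wrap1 = π − 2β = 194.1083°
wrap2 = π + 2β = 165.8917°

wrap1=194.11_deg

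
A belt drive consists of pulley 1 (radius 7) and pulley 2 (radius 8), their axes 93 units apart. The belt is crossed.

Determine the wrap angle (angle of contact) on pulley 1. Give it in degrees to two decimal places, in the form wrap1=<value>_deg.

crossed belt: β = asin((r1+r2)/C) = asin(15/93) = 9.2818°
wrap1 = wrap2 = π + 2β = 198.5636°

wrap1=198.56_deg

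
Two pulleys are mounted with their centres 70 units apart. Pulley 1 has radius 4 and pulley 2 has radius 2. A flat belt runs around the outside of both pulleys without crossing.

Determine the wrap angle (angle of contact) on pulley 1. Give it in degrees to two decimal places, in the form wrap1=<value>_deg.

open belt: β = asin((r2−r1)/C) = asin(-2/70) = -1.6372°
wrap1 = π − 2β = 183.2745°
wrap2 = π + 2β = 176.7255°

wrap1=183.27_deg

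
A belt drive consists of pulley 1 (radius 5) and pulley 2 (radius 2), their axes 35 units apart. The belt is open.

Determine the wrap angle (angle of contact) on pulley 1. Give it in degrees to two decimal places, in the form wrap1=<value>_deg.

open belt: β = asin((r2−r1)/C) = asin(-3/35) = -4.9171°
wrap1 = π − 2β = 189.8342°
wrap2 = π + 2β = 170.1658°

wrap1=189.83_deg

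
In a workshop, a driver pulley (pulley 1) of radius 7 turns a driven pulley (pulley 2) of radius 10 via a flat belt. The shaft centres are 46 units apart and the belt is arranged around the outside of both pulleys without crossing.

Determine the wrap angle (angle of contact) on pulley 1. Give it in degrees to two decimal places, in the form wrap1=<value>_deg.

open belt: β = asin((r2−r1)/C) = asin(3/46) = 3.7393°
wrap1 = π − 2β = 172.5213°
wrap2 = π + 2β = 187.4787°

wrap1=172.52_deg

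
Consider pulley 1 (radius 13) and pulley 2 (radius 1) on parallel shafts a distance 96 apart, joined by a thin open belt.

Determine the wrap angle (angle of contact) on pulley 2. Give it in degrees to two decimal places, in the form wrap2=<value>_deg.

wrap2=165.64_deg

open belt: β = asin((r2−r1)/C) = asin(-12/96) = -7.1808°
wrap1 = π − 2β = 194.3615°
wrap2 = π + 2β = 165.6385°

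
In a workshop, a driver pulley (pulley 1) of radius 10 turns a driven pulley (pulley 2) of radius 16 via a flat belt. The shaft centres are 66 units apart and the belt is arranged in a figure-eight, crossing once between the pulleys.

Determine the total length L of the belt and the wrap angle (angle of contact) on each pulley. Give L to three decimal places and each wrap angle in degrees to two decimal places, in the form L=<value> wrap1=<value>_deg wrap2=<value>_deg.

L=224.063 wrap1=226.40_deg wrap2=226.40_deg

crossed belt: β = asin((r1+r2)/C) = asin(26/66) = 23.1998°
wrap1 = wrap2 = π + 2β = 226.3997°
tangent length = C·cosβ = 60.6630
L = (r1+r2)·wrap + 2·C·cosβ = 26·3.9514 + 2·60.6630 = 224.0629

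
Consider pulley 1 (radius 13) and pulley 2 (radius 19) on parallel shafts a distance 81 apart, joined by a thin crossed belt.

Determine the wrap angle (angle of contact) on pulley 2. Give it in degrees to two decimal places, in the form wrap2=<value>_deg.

wrap2=226.54_deg

crossed belt: β = asin((r1+r2)/C) = asin(32/81) = 23.2698°
wrap1 = wrap2 = π + 2β = 226.5396°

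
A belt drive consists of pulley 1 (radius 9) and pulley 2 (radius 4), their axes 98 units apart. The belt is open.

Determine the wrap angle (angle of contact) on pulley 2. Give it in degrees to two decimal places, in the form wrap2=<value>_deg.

wrap2=174.15_deg

open belt: β = asin((r2−r1)/C) = asin(-5/98) = -2.9245°
wrap1 = π − 2β = 185.8490°
wrap2 = π + 2β = 174.1510°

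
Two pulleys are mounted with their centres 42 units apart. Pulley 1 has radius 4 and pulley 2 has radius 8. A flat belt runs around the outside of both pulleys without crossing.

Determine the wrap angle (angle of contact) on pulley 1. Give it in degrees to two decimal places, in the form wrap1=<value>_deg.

open belt: β = asin((r2−r1)/C) = asin(4/42) = 5.4650°
wrap1 = π − 2β = 169.0700°
wrap2 = π + 2β = 190.9300°

wrap1=169.07_deg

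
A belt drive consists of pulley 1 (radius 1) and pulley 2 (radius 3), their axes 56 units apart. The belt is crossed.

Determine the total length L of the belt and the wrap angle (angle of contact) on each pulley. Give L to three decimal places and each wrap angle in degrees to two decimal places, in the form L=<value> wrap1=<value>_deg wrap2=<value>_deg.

L=124.852 wrap1=188.19_deg wrap2=188.19_deg

crossed belt: β = asin((r1+r2)/C) = asin(4/56) = 4.0960°
wrap1 = wrap2 = π + 2β = 188.1921°
tangent length = C·cosβ = 55.8570
L = (r1+r2)·wrap + 2·C·cosβ = 4·3.2846 + 2·55.8570 = 124.8522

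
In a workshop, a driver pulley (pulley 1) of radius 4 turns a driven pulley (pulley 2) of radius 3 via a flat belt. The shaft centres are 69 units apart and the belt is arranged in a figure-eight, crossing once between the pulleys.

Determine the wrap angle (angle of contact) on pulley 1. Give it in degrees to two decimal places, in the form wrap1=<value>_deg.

wrap1=191.65_deg

crossed belt: β = asin((r1+r2)/C) = asin(7/69) = 5.8226°
wrap1 = wrap2 = π + 2β = 191.6453°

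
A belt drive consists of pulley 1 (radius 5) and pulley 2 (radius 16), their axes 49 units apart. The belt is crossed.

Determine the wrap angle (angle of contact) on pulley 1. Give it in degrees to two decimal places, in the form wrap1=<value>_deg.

wrap1=230.75_deg

crossed belt: β = asin((r1+r2)/C) = asin(21/49) = 25.3769°
wrap1 = wrap2 = π + 2β = 230.7539°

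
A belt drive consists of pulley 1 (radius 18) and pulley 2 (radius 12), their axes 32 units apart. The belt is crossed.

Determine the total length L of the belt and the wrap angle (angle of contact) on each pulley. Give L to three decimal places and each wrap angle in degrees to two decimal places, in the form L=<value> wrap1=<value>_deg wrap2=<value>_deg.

L=189.441 wrap1=319.27_deg wrap2=319.27_deg

crossed belt: β = asin((r1+r2)/C) = asin(30/32) = 69.6359°
wrap1 = wrap2 = π + 2β = 319.2717°
tangent length = C·cosβ = 11.1355
L = (r1+r2)·wrap + 2·C·cosβ = 30·5.5723 + 2·11.1355 = 189.4413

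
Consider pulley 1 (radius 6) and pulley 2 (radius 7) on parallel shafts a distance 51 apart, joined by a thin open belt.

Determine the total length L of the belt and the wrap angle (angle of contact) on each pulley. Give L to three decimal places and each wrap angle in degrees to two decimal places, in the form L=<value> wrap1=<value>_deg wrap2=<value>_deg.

open belt: β = asin((r2−r1)/C) = asin(1/51) = 1.1235°
wrap1 = π − 2β = 177.7530°
wrap2 = π + 2β = 182.2470°
tangent length = C·cosβ = 50.9902
L = r1·wrap1 + r2·wrap2 + 2·C·cosβ = 6·3.1024 + 7·3.1808 + 2·50.9902 = 142.8603

L=142.860 wrap1=177.75_deg wrap2=182.25_deg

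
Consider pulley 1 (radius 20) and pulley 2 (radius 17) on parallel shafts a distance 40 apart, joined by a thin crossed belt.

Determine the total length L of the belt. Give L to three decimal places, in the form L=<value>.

crossed belt: β = asin((r1+r2)/C) = asin(37/40) = 67.6684°
wrap1 = wrap2 = π + 2β = 315.3367°
tangent length = C·cosβ = 15.1987
L = (r1+r2)·wrap + 2·C·cosβ = 37·5.5037 + 2·15.1987 = 234.0329

L=234.033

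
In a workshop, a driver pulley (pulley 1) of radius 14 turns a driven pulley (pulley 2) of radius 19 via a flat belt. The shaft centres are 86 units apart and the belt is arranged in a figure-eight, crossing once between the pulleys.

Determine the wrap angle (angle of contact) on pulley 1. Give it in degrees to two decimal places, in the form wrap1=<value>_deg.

wrap1=225.13_deg

crossed belt: β = asin((r1+r2)/C) = asin(33/86) = 22.5644°
wrap1 = wrap2 = π + 2β = 225.1287°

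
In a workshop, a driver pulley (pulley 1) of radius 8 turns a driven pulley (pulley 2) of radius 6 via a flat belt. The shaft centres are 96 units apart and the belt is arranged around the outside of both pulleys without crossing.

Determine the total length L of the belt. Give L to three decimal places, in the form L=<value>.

L=236.024

open belt: β = asin((r2−r1)/C) = asin(-2/96) = -1.1937°
wrap1 = π − 2β = 182.3875°
wrap2 = π + 2β = 177.6125°
tangent length = C·cosβ = 95.9792
L = r1·wrap1 + r2·wrap2 + 2·C·cosβ = 8·3.1833 + 6·3.0999 + 2·95.9792 = 236.0240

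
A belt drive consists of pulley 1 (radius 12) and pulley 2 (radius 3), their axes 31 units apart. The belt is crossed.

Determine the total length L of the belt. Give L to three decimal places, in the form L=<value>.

crossed belt: β = asin((r1+r2)/C) = asin(15/31) = 28.9385°
wrap1 = wrap2 = π + 2β = 237.8771°
tangent length = C·cosβ = 27.1293
L = (r1+r2)·wrap + 2·C·cosβ = 15·4.1517 + 2·27.1293 = 116.5347

L=116.535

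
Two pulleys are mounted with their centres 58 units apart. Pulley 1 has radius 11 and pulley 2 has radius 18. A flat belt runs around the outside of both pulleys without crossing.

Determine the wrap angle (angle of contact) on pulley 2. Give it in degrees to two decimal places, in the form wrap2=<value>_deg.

wrap2=193.86_deg

open belt: β = asin((r2−r1)/C) = asin(7/58) = 6.9319°
wrap1 = π − 2β = 166.1362°
wrap2 = π + 2β = 193.8638°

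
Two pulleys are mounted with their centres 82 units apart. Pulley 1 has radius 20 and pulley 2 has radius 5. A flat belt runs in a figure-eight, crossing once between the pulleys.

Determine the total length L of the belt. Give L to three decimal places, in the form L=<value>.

L=250.223

crossed belt: β = asin((r1+r2)/C) = asin(25/82) = 17.7508°
wrap1 = wrap2 = π + 2β = 215.5017°
tangent length = C·cosβ = 78.0961
L = (r1+r2)·wrap + 2·C·cosβ = 25·3.7612 + 2·78.0961 = 250.2225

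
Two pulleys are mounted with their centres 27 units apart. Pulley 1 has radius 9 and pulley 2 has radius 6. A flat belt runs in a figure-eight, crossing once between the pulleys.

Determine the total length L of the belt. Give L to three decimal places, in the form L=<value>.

crossed belt: β = asin((r1+r2)/C) = asin(15/27) = 33.7490°
wrap1 = wrap2 = π + 2β = 247.4980°
tangent length = C·cosβ = 22.4499
L = (r1+r2)·wrap + 2·C·cosβ = 15·4.3197 + 2·22.4499 = 109.6947

L=109.695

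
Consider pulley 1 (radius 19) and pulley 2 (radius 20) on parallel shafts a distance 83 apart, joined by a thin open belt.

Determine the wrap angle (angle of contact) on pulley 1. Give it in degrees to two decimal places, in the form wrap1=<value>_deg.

open belt: β = asin((r2−r1)/C) = asin(1/83) = 0.6903°
wrap1 = π − 2β = 178.6193°
wrap2 = π + 2β = 181.3807°

wrap1=178.62_deg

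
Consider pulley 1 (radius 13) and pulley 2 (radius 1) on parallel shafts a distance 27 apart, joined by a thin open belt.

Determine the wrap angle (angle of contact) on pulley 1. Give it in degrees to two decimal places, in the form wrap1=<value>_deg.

open belt: β = asin((r2−r1)/C) = asin(-12/27) = -26.3878°
wrap1 = π − 2β = 232.7756°
wrap2 = π + 2β = 127.2244°

wrap1=232.78_deg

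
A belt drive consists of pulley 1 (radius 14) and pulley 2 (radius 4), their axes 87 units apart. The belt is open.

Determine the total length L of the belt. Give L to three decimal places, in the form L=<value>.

L=231.699

open belt: β = asin((r2−r1)/C) = asin(-10/87) = -6.6003°
wrap1 = π − 2β = 193.2006°
wrap2 = π + 2β = 166.7994°
tangent length = C·cosβ = 86.4234
L = r1·wrap1 + r2·wrap2 + 2·C·cosβ = 14·3.3720 + 4·2.9112 + 2·86.4234 = 231.6994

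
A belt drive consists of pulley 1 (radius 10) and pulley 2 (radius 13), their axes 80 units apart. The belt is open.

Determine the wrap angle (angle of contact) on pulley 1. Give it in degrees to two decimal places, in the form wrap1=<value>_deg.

wrap1=175.70_deg

open belt: β = asin((r2−r1)/C) = asin(3/80) = 2.1491°
wrap1 = π − 2β = 175.7018°
wrap2 = π + 2β = 184.2982°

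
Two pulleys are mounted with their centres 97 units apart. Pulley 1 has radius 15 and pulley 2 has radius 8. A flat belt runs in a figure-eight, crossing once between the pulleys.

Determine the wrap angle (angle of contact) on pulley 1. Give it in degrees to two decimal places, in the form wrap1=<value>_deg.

crossed belt: β = asin((r1+r2)/C) = asin(23/97) = 13.7162°
wrap1 = wrap2 = π + 2β = 207.4325°

wrap1=207.43_deg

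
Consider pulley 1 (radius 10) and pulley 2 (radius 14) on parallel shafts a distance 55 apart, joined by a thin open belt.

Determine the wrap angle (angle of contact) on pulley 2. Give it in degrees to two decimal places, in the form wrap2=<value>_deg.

wrap2=188.34_deg

open belt: β = asin((r2−r1)/C) = asin(4/55) = 4.1706°
wrap1 = π − 2β = 171.6587°
wrap2 = π + 2β = 188.3413°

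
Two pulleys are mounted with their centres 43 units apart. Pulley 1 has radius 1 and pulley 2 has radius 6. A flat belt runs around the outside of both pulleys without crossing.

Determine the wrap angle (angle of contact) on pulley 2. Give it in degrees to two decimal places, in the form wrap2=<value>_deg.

wrap2=193.35_deg

open belt: β = asin((r2−r1)/C) = asin(5/43) = 6.6774°
wrap1 = π − 2β = 166.6452°
wrap2 = π + 2β = 193.3548°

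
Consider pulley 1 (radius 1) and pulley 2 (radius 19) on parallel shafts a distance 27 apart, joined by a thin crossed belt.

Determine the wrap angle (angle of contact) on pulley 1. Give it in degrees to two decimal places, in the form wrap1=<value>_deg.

wrap1=275.59_deg

crossed belt: β = asin((r1+r2)/C) = asin(20/27) = 47.7946°
wrap1 = wrap2 = π + 2β = 275.5891°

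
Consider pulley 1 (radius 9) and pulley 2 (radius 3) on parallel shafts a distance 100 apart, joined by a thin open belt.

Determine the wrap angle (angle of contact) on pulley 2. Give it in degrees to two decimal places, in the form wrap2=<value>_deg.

open belt: β = asin((r2−r1)/C) = asin(-6/100) = -3.4398°
wrap1 = π − 2β = 186.8796°
wrap2 = π + 2β = 173.1204°

wrap2=173.12_deg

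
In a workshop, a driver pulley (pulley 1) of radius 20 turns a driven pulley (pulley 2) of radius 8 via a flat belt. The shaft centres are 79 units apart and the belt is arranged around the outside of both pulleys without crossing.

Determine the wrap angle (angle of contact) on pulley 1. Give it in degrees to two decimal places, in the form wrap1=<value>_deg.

open belt: β = asin((r2−r1)/C) = asin(-12/79) = -8.7370°
wrap1 = π − 2β = 197.4740°
wrap2 = π + 2β = 162.5260°

wrap1=197.47_deg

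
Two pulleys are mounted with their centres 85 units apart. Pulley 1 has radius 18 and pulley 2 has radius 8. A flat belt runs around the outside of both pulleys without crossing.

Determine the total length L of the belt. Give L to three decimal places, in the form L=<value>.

L=252.859

open belt: β = asin((r2−r1)/C) = asin(-10/85) = -6.7563°
wrap1 = π − 2β = 193.5127°
wrap2 = π + 2β = 166.4873°
tangent length = C·cosβ = 84.4097
L = r1·wrap1 + r2·wrap2 + 2·C·cosβ = 18·3.3774 + 8·2.9058 + 2·84.4097 = 252.8592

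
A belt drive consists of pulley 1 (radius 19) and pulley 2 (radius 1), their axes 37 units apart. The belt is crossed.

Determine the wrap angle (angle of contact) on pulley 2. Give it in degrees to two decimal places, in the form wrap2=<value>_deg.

wrap2=245.44_deg

crossed belt: β = asin((r1+r2)/C) = asin(20/37) = 32.7204°
wrap1 = wrap2 = π + 2β = 245.4409°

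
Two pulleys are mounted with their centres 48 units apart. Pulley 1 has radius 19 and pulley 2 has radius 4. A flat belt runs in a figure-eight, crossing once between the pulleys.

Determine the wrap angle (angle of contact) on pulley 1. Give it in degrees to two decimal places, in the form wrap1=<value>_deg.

wrap1=237.26_deg

crossed belt: β = asin((r1+r2)/C) = asin(23/48) = 28.6310°
wrap1 = wrap2 = π + 2β = 237.2620°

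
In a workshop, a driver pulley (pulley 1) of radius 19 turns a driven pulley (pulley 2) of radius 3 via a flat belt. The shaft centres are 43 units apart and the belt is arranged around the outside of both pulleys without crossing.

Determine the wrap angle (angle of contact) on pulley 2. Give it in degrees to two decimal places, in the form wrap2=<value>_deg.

wrap2=136.31_deg

open belt: β = asin((r2−r1)/C) = asin(-16/43) = -21.8448°
wrap1 = π − 2β = 223.6895°
wrap2 = π + 2β = 136.3105°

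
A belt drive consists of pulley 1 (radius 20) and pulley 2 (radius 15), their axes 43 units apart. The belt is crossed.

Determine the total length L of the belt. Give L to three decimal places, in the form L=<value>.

L=226.481

crossed belt: β = asin((r1+r2)/C) = asin(35/43) = 54.4840°
wrap1 = wrap2 = π + 2β = 288.9680°
tangent length = C·cosβ = 24.9800
L = (r1+r2)·wrap + 2·C·cosβ = 35·5.0434 + 2·24.9800 = 226.4805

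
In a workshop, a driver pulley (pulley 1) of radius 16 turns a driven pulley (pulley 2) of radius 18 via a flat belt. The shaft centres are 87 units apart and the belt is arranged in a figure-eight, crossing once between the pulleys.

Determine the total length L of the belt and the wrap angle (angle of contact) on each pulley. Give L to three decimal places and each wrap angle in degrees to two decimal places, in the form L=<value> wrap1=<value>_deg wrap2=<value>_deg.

L=294.279 wrap1=226.01_deg wrap2=226.01_deg

crossed belt: β = asin((r1+r2)/C) = asin(34/87) = 23.0046°
wrap1 = wrap2 = π + 2β = 226.0091°
tangent length = C·cosβ = 80.0812
L = (r1+r2)·wrap + 2·C·cosβ = 34·3.9446 + 2·80.0812 = 294.2789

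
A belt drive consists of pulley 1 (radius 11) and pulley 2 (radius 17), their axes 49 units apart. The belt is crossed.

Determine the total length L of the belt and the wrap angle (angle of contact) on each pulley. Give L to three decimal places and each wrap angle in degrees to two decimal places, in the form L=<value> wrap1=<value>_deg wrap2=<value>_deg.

L=202.450 wrap1=249.70_deg wrap2=249.70_deg

crossed belt: β = asin((r1+r2)/C) = asin(28/49) = 34.8499°
wrap1 = wrap2 = π + 2β = 249.6998°
tangent length = C·cosβ = 40.2119
L = (r1+r2)·wrap + 2·C·cosβ = 28·4.3581 + 2·40.2119 = 202.4502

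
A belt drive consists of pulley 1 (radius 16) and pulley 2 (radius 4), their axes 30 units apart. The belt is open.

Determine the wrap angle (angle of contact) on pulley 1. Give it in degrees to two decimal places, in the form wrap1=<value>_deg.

open belt: β = asin((r2−r1)/C) = asin(-12/30) = -23.5782°
wrap1 = π − 2β = 227.1564°
wrap2 = π + 2β = 132.8436°

wrap1=227.16_deg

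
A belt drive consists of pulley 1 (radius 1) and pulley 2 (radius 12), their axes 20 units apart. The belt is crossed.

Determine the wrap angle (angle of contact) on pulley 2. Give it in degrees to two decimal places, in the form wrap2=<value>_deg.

wrap2=261.08_deg

crossed belt: β = asin((r1+r2)/C) = asin(13/20) = 40.5416°
wrap1 = wrap2 = π + 2β = 261.0832°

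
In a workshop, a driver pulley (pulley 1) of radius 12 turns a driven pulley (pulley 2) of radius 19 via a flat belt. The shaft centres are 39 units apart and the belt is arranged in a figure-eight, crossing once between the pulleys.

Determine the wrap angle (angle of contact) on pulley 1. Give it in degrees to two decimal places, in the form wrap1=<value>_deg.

crossed belt: β = asin((r1+r2)/C) = asin(31/39) = 52.6431°
wrap1 = wrap2 = π + 2β = 285.2863°

wrap1=285.29_deg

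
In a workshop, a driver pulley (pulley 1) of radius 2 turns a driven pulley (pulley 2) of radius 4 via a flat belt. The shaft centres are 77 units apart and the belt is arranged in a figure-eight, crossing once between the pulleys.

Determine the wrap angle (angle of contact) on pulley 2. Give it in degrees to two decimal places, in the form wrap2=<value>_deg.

wrap2=188.94_deg

crossed belt: β = asin((r1+r2)/C) = asin(6/77) = 4.4691°
wrap1 = wrap2 = π + 2β = 188.9383°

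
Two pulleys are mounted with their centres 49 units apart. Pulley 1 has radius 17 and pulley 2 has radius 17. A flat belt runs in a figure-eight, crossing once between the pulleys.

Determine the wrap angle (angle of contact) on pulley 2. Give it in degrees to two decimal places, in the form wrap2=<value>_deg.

crossed belt: β = asin((r1+r2)/C) = asin(34/49) = 43.9378°
wrap1 = wrap2 = π + 2β = 267.8757°

wrap2=267.88_deg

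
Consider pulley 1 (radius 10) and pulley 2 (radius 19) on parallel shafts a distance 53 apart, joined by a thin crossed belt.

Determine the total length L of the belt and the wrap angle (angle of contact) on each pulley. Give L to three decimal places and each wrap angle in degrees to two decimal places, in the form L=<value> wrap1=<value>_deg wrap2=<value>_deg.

L=213.411 wrap1=246.35_deg wrap2=246.35_deg

crossed belt: β = asin((r1+r2)/C) = asin(29/53) = 33.1731°
wrap1 = wrap2 = π + 2β = 246.3461°
tangent length = C·cosβ = 44.3621
L = (r1+r2)·wrap + 2·C·cosβ = 29·4.2996 + 2·44.3621 = 213.4113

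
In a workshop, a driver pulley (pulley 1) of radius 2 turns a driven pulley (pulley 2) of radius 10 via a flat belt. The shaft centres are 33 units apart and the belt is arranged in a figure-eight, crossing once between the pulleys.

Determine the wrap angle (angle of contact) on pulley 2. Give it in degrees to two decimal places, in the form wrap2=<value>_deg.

crossed belt: β = asin((r1+r2)/C) = asin(12/33) = 21.3237°
wrap1 = wrap2 = π + 2β = 222.6474°

wrap2=222.65_deg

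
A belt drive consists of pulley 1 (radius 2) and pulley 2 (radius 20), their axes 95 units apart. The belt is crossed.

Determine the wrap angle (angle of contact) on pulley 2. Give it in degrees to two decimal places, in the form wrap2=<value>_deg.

crossed belt: β = asin((r1+r2)/C) = asin(22/95) = 13.3900°
wrap1 = wrap2 = π + 2β = 206.7801°

wrap2=206.78_deg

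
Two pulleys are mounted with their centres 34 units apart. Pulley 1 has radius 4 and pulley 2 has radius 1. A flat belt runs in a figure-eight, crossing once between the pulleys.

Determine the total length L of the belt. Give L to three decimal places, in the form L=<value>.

crossed belt: β = asin((r1+r2)/C) = asin(5/34) = 8.4565°
wrap1 = wrap2 = π + 2β = 196.9130°
tangent length = C·cosβ = 33.6303
L = (r1+r2)·wrap + 2·C·cosβ = 5·3.4368 + 2·33.6303 = 84.4446

L=84.445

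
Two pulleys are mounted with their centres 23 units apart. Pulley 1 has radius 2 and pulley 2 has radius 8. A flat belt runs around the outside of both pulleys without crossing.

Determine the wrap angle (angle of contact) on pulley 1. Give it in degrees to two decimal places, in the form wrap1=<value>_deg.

wrap1=149.76_deg

open belt: β = asin((r2−r1)/C) = asin(6/23) = 15.1217°
wrap1 = π − 2β = 149.7567°
wrap2 = π + 2β = 210.2433°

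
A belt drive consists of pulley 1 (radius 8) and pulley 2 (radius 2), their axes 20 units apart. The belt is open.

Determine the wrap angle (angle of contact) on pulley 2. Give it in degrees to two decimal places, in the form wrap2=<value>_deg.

open belt: β = asin((r2−r1)/C) = asin(-6/20) = -17.4576°
wrap1 = π − 2β = 214.9152°
wrap2 = π + 2β = 145.0848°

wrap2=145.08_deg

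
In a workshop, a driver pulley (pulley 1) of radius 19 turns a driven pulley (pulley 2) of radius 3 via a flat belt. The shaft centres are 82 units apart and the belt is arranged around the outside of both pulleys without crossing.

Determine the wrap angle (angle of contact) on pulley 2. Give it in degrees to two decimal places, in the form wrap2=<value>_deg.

open belt: β = asin((r2−r1)/C) = asin(-16/82) = -11.2518°
wrap1 = π − 2β = 202.5037°
wrap2 = π + 2β = 157.4963°

wrap2=157.50_deg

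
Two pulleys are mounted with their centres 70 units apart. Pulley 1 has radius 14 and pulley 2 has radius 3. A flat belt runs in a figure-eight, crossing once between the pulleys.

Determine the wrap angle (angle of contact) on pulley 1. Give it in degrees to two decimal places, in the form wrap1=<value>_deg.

wrap1=208.11_deg

crossed belt: β = asin((r1+r2)/C) = asin(17/70) = 14.0552°
wrap1 = wrap2 = π + 2β = 208.1105°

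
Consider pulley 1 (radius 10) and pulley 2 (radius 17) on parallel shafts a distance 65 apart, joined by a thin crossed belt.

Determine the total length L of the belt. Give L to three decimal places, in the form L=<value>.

L=226.209

crossed belt: β = asin((r1+r2)/C) = asin(27/65) = 24.5435°
wrap1 = wrap2 = π + 2β = 229.0871°
tangent length = C·cosβ = 59.1270
L = (r1+r2)·wrap + 2·C·cosβ = 27·3.9983 + 2·59.1270 = 226.2087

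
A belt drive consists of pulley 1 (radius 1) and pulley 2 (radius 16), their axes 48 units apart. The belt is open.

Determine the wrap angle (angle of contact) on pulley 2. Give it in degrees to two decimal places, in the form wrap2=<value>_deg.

open belt: β = asin((r2−r1)/C) = asin(15/48) = 18.2100°
wrap1 = π − 2β = 143.5801°
wrap2 = π + 2β = 216.4199°

wrap2=216.42_deg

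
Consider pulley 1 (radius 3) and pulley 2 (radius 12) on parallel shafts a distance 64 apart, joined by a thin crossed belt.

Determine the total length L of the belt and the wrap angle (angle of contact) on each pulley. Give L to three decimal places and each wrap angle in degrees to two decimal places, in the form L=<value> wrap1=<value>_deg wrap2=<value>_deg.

L=178.656 wrap1=207.11_deg wrap2=207.11_deg

crossed belt: β = asin((r1+r2)/C) = asin(15/64) = 13.5548°
wrap1 = wrap2 = π + 2β = 207.1096°
tangent length = C·cosβ = 62.2174
L = (r1+r2)·wrap + 2·C·cosβ = 15·3.6147 + 2·62.2174 = 178.6559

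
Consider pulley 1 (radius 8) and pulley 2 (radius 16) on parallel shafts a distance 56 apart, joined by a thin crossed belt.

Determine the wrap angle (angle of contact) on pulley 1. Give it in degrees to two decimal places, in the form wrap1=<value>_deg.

crossed belt: β = asin((r1+r2)/C) = asin(24/56) = 25.3769°
wrap1 = wrap2 = π + 2β = 230.7539°

wrap1=230.75_deg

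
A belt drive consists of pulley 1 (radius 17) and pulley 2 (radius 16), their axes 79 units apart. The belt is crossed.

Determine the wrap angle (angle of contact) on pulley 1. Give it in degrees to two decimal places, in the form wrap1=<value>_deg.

crossed belt: β = asin((r1+r2)/C) = asin(33/79) = 24.6908°
wrap1 = wrap2 = π + 2β = 229.3816°

wrap1=229.38_deg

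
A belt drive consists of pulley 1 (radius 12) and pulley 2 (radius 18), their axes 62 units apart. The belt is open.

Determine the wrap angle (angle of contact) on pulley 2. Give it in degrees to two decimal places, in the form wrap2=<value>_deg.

open belt: β = asin((r2−r1)/C) = asin(6/62) = 5.5534°
wrap1 = π − 2β = 168.8931°
wrap2 = π + 2β = 191.1069°

wrap2=191.11_deg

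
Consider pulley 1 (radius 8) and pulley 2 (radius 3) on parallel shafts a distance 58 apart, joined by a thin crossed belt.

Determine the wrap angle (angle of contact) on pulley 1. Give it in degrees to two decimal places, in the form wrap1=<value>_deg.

wrap1=201.87_deg

crossed belt: β = asin((r1+r2)/C) = asin(11/58) = 10.9327°
wrap1 = wrap2 = π + 2β = 201.8653°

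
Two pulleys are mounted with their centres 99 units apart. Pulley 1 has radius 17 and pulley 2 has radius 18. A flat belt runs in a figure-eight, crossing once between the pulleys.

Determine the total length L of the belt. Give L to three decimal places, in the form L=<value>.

crossed belt: β = asin((r1+r2)/C) = asin(35/99) = 20.7037°
wrap1 = wrap2 = π + 2β = 221.4074°
tangent length = C·cosβ = 92.6067
L = (r1+r2)·wrap + 2·C·cosβ = 35·3.8643 + 2·92.6067 = 320.4635

L=320.463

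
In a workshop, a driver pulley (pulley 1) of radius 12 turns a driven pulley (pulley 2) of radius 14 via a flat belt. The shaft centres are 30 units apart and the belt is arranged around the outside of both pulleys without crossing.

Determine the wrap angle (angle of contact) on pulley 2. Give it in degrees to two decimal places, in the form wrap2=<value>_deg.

wrap2=187.65_deg

open belt: β = asin((r2−r1)/C) = asin(2/30) = 3.8226°
wrap1 = π − 2β = 172.3549°
wrap2 = π + 2β = 187.6451°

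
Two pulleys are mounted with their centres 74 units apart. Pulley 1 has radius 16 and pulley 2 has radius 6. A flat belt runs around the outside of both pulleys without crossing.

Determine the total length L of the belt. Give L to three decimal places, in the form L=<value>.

L=218.468

open belt: β = asin((r2−r1)/C) = asin(-10/74) = -7.7664°
wrap1 = π − 2β = 195.5329°
wrap2 = π + 2β = 164.4671°
tangent length = C·cosβ = 73.3212
L = r1·wrap1 + r2·wrap2 + 2·C·cosβ = 16·3.4127 + 6·2.8705 + 2·73.3212 = 218.4685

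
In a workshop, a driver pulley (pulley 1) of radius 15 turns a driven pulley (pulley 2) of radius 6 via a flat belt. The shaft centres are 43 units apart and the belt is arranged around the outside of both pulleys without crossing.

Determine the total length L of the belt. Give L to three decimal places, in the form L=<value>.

open belt: β = asin((r2−r1)/C) = asin(-9/43) = -12.0815°
wrap1 = π − 2β = 204.1629°
wrap2 = π + 2β = 155.8371°
tangent length = C·cosβ = 42.0476
L = r1·wrap1 + r2·wrap2 + 2·C·cosβ = 15·3.5633 + 6·2.7199 + 2·42.0476 = 153.8641

L=153.864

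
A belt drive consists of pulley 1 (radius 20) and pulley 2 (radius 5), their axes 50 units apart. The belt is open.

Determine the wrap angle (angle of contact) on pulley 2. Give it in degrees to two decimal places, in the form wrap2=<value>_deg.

open belt: β = asin((r2−r1)/C) = asin(-15/50) = -17.4576°
wrap1 = π − 2β = 214.9152°
wrap2 = π + 2β = 145.0848°

wrap2=145.08_deg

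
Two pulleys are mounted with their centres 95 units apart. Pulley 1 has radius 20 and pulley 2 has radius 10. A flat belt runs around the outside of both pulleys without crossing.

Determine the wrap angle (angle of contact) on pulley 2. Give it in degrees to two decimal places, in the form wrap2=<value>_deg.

wrap2=167.92_deg

open belt: β = asin((r2−r1)/C) = asin(-10/95) = -6.0423°
wrap1 = π − 2β = 192.0847°
wrap2 = π + 2β = 167.9153°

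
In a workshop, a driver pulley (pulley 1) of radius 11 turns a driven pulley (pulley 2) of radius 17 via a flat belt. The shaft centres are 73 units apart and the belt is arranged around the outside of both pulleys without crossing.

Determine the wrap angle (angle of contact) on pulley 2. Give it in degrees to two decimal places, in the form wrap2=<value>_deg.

wrap2=189.43_deg

open belt: β = asin((r2−r1)/C) = asin(6/73) = 4.7146°
wrap1 = π − 2β = 170.5709°
wrap2 = π + 2β = 189.4291°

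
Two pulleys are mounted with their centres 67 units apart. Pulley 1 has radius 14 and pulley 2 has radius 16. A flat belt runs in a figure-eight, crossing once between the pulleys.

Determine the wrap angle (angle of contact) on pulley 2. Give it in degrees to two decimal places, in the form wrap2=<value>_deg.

wrap2=233.20_deg

crossed belt: β = asin((r1+r2)/C) = asin(30/67) = 26.6001°
wrap1 = wrap2 = π + 2β = 233.2003°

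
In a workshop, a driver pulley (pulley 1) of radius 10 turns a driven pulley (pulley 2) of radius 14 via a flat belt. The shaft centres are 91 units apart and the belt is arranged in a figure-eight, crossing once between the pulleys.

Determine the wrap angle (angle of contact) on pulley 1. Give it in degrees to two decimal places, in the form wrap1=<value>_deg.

crossed belt: β = asin((r1+r2)/C) = asin(24/91) = 15.2919°
wrap1 = wrap2 = π + 2β = 210.5837°

wrap1=210.58_deg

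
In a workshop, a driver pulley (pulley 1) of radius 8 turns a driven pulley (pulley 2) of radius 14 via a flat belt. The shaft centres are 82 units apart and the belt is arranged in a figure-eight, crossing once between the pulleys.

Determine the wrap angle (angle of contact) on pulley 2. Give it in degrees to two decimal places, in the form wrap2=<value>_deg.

wrap2=211.13_deg

crossed belt: β = asin((r1+r2)/C) = asin(22/82) = 15.5627°
wrap1 = wrap2 = π + 2β = 211.1254°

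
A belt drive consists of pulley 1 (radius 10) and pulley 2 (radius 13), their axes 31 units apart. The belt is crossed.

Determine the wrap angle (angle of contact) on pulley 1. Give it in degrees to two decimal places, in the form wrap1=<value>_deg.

crossed belt: β = asin((r1+r2)/C) = asin(23/31) = 47.8966°
wrap1 = wrap2 = π + 2β = 275.7931°

wrap1=275.79_deg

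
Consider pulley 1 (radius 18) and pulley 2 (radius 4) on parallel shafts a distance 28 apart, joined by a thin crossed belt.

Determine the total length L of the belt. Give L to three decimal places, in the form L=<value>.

crossed belt: β = asin((r1+r2)/C) = asin(22/28) = 51.7868°
wrap1 = wrap2 = π + 2β = 283.5736°
tangent length = C·cosβ = 17.3205
L = (r1+r2)·wrap + 2·C·cosβ = 22·4.9493 + 2·17.3205 = 143.5255

L=143.525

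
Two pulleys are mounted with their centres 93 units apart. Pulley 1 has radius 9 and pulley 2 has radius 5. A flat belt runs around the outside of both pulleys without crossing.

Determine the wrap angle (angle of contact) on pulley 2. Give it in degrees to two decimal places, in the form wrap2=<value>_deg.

wrap2=175.07_deg

open belt: β = asin((r2−r1)/C) = asin(-4/93) = -2.4651°
wrap1 = π − 2β = 184.9302°
wrap2 = π + 2β = 175.0698°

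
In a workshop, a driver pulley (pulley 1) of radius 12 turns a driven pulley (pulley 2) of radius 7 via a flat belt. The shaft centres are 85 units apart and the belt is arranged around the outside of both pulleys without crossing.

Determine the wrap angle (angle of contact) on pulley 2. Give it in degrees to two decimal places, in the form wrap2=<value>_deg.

wrap2=173.26_deg

open belt: β = asin((r2−r1)/C) = asin(-5/85) = -3.3723°
wrap1 = π − 2β = 186.7446°
wrap2 = π + 2β = 173.2554°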